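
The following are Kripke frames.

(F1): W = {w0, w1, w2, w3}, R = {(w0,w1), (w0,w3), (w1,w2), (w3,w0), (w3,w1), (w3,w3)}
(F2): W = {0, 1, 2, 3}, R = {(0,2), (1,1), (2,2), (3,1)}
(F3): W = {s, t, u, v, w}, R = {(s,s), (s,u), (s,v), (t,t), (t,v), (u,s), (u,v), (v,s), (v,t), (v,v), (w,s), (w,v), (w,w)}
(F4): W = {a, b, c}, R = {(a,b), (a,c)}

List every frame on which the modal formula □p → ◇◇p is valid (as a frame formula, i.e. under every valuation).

(F2), (F3)

The schema corresponds to a generalized confluence (Geach) condition: ∀x ∃w (xRw ∧ xR²w).
(F1): fails — at w1 but no w with w1Rw and w1R²w.
(F2): holds.
(F3): holds.
(F4): fails — at a but no w with aRw and aR²w.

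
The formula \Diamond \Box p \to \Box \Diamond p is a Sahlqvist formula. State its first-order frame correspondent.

Convergence

Suppose ◇□p→□◇p is valid. Take Rxy, Rxz and set V(p)={w : Ryw}. Then □p at y so ◇□p at x, so □◇p at x, so ◇p at z, giving w with Rzw and Ryw.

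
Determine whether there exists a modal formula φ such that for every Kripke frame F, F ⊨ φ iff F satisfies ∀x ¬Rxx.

No — not modally definable

Any modally definable frame class is closed under surjective bounded morphisms.
The 2-cycle (worlds w0,w1 with w0→w1→w0) is irreflexive, and the map sending every world to a single reflexive point • is a surjective bounded morphism (forth: every edge maps to (•,•); back: every world has a successor). So any modal formula valid on the 2-cycle is also valid on the reflexive point, which is not irreflexive.
So no modal formula (or set of formulas) defines exactly the irreflexive frames.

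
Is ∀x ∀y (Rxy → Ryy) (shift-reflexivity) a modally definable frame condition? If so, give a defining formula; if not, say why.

Definable; □(□p → p) defines it

Yes: it is shift-reflexivity, defined by the T□ schema □(□p → p).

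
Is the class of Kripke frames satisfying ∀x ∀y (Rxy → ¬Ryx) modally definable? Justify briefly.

Not definable by any modal formula

If a class were modally definable it would be closed under surjective bounded morphisms (Goldblatt–Thomason).
The 4-cycle (worlds 0,1,2,3 with 0→1→2→3→0) is asymmetric. Mapping every world to a single reflexive point • is a surjective bounded morphism, and the reflexive point is not asymmetric (R•• but asymmetry requires ¬R••).
Hence asymmetry is not modally definable.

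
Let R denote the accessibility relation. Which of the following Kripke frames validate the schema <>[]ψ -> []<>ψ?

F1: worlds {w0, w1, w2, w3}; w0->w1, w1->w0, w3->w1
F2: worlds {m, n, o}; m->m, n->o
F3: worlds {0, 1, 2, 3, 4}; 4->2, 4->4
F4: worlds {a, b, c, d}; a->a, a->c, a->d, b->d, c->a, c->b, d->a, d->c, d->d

Frame correspondent (Sahlqvist): forall x forall y forall z (Rxy & Rxz -> exists w (Ryw & Rzw)) — i.e. convergence.
F1: satisfies the condition.
F2: fails — Rno and Rno but o and o have no common successor.
F3: fails — R42 and R42 but 2 and 2 have no common successor.
F4: satisfies the condition.
Valid on: F1, F4.

F1, F4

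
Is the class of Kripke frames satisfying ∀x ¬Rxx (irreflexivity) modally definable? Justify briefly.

No — not modally definable

Modal frame validity is preserved under surjective bounded morphisms.
The 5-cycle (worlds a,b,c,d,e with a→b→c→d→e→a) is irreflexive, and the map sending every world to a single reflexive point • is a surjective bounded morphism (forth: every edge maps to (•,•); back: every world has a successor). So any modal formula valid on the 5-cycle is also valid on the reflexive point, which is not irreflexive.
So no modal formula (or set of formulas) defines exactly the irreflexive frames.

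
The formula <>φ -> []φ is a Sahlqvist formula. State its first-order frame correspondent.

partial functionality: forall x forall y forall z (Rxy & Rxz -> y = z)

This is the CD axiom.
It corresponds to partial functionality: forall x forall y forall z (Rxy & Rxz -> y = z).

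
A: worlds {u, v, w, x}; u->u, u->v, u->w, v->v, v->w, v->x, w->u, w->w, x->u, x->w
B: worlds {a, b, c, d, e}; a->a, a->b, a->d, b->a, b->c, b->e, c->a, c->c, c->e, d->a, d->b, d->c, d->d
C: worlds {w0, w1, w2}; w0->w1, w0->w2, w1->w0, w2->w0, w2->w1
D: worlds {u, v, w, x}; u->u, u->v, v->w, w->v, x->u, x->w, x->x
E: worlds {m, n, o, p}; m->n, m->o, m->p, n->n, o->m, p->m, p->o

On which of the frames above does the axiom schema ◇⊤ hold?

A, C, D, E

This is the axiom for seriality; its first-order frame correspondent is ∀x ∃y Rxy.
A: satisfies the condition.
B: fails — world e has no successor.
C: satisfies the condition.
D: satisfies the condition.
E: satisfies the condition.
Valid on: A, C, D, E.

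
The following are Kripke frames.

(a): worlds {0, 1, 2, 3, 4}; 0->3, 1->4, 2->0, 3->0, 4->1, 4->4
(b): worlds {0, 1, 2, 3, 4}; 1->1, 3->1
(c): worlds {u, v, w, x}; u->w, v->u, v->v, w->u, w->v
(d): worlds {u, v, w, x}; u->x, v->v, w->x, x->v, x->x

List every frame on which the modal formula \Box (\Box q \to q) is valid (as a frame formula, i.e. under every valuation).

This is the axiom for shift-reflexivity; its first-order frame correspondent is \forall x \forall y (Rxy \to Ryy).
(a): fails — R20 but not R00.
(b): condition met.
(c): fails — Ruw but not Rww.
(d): condition met.

(b), (d)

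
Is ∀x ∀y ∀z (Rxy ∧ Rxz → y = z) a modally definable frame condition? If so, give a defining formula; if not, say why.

Yes — defined by ◇r → □r

This is a Sahlqvist condition; the CD axiom ◇r → □r defines it.
Suppose ◇r→□r is valid. Take Rxy, Rxz and set V(r)={y}. Then ◇r at x, so □r at x, so r at z, i.e. z=y.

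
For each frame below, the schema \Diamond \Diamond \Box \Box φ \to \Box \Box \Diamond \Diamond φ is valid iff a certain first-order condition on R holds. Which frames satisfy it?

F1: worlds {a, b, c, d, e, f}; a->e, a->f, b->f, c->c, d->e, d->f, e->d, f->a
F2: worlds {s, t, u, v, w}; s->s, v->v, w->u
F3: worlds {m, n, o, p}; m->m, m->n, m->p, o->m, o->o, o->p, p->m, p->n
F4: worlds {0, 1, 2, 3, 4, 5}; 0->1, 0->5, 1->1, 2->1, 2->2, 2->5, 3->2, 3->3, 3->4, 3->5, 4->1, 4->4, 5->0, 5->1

The schema corresponds to a generalized confluence (Geach) condition: \forall x \forall y \forall z ((x R^2 y \wedge x R^2 z) \to \exists w (y R^2 w \wedge z R^2 w)).
F1: condition met.
F2: condition met.
F3: fails — mR²m, mR²n but no w with mR²w and nR²w.
F4: condition met.
Valid on: F1, F2, F4.

F1, F2, F4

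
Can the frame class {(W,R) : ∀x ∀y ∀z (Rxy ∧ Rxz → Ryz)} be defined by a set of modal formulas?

Yes — defined by ◇p → □◇p

This is a Sahlqvist condition; the 5 axiom ◇p → □◇p defines it.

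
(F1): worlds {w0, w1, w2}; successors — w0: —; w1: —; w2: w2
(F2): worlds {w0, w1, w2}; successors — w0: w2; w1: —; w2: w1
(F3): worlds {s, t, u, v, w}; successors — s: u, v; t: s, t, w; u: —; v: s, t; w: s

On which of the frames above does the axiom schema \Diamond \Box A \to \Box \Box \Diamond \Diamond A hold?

(F1)

This is the axiom for a generalized confluence (Geach) condition; its first-order frame correspondent is \forall x \forall y \forall z ((xRy \wedge x R^2 z) \to \exists w (yRw \wedge z R^2 w)).
(F1): satisfies the condition.
(F2): fails — w0Rw2, w0R²w1 but no w with w2Rw and w1R²w.
(F3): fails — sRu, sR²s but no w* with uRw* and sR²w*.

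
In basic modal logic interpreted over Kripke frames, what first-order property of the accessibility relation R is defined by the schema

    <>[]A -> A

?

This is a form of the B axiom.
It corresponds to symmetry: forall x forall y (Rxy -> Ryx).

symmetry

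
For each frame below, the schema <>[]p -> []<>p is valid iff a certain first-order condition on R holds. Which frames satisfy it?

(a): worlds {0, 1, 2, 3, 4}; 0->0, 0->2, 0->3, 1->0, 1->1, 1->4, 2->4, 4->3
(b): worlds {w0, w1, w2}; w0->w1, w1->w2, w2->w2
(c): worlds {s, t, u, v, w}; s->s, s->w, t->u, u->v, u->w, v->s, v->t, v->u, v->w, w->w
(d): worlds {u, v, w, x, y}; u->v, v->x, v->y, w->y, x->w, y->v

(b)

Frame correspondent (Sahlqvist): forall x forall y forall z (Rxy & Rxz -> exists w (Ryw & Rzw)) — i.e. convergence.
(a): fails — R00 and R02 but 0 and 2 have no common successor.
(b): condition met.
(c): fails — Rvw and Rvt but w and t have no common successor.
(d): fails — Rvx and Rvy but x and y have no common successor.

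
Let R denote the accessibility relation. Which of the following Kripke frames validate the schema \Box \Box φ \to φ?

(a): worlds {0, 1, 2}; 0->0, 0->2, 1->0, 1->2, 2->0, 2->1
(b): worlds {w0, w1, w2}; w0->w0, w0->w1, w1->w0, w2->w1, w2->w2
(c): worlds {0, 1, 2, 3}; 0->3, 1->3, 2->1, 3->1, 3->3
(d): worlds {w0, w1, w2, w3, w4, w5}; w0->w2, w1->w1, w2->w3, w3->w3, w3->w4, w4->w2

The schema corresponds to a generalized confluence (Geach) condition: \forall x \exists w (x R^2 w \wedge x = w).
(a): ✓.
(b): ✓.
(c): fails — at 0 but no w with 0R²w and 0=w.
(d): fails — at w0 but no w with w0R²w and w0=w.
Valid on: (a), (b).

(a), (b)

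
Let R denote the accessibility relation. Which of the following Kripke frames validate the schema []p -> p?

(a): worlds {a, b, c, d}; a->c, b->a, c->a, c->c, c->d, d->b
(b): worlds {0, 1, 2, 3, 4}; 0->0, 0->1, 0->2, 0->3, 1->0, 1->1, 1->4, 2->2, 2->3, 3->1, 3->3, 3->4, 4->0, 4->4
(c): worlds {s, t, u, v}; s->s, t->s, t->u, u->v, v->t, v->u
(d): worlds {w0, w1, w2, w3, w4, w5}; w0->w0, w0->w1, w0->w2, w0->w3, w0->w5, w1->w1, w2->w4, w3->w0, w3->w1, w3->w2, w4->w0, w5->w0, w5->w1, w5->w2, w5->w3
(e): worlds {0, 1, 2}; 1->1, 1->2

(b)

This is the axiom for reflexivity; its first-order frame correspondent is forall x Rxx.
(a): fails — world a does not see itself.
(b): holds.
(c): fails — world t does not see itself.
(d): fails — world w2 does not see itself.
(e): fails — world 0 does not see itself.
Valid on: (b).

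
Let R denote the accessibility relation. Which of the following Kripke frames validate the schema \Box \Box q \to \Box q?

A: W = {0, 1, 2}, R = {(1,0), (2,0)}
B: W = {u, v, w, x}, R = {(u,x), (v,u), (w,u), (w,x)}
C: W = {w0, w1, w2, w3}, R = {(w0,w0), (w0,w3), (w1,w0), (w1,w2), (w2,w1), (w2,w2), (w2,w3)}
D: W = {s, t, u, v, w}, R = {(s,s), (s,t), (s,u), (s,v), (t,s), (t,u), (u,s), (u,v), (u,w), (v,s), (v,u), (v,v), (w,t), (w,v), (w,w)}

C, D

Frame correspondent (Sahlqvist): \forall x \forall y (Rxy \to \exists z (Rxz \wedge Rzy)) — i.e. density.
A: fails — R10 but no z with R1z and Rz0.
B: fails — Rvu but no z with Rvz and Rzu.
C: satisfies the condition.
D: satisfies the condition.
Valid on: C, D.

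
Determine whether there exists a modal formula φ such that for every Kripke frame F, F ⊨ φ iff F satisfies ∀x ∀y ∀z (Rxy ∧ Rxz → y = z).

Yes: it is partial functionality, defined by the CD schema ◇p → □p.
Suppose ◇p→□p is valid. Take Rxy, Rxz and set V(p)={y}. Then ◇p at x, so □p at x, so p at z, i.e. z=y.

Definable; ◇p → □p defines it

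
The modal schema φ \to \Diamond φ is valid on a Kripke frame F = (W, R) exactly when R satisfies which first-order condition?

Replacing φ by ¬φ and contraposing gives the equivalent schema □φ → φ.
Suppose □φ→φ is valid. At any x set V(φ)={w : Rxw}. Then □φ holds at x, so φ holds at x, i.e. Rxx.
Conversely, on a frame with reflexivity the schema holds at every world under every valuation.
Frame condition: \forall x Rxx.

Reflexivity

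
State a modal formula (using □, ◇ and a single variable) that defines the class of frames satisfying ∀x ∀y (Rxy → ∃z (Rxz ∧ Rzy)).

□□s → □s

A defining formula is □□s → □s (the C4 axiom).
Suppose □□s→□s is valid. Take Rxy and set V(s)={w : xR²w}. Then □□s at x, so □s at x, so s at y, i.e. ∃z(Rxz∧Rzy).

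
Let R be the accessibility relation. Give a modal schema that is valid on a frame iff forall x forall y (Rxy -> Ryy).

The condition is shift-reflexivity. The T□ schema □(□q → q) defines it.
Suppose □(□q→q) is valid. Take Rxy and set V(q)={w : Ryw}. Then at y, □q holds; since □(□q→q) at x, □q→q at y, so q at y, i.e. Ryy.

□(□q → q)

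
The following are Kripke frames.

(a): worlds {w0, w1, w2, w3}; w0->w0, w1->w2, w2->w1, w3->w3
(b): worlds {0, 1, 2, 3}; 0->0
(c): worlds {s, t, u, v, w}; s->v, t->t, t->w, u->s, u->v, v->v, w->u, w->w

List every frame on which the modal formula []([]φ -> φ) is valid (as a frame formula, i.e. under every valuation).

(b)

Frame correspondent (Sahlqvist): forall x forall y (Rxy -> Ryy) — i.e. shift-reflexivity.
(a): fails — Rw1w2 but not Rw2w2.
(b): holds.
(c): fails — Rwu but not Ruu.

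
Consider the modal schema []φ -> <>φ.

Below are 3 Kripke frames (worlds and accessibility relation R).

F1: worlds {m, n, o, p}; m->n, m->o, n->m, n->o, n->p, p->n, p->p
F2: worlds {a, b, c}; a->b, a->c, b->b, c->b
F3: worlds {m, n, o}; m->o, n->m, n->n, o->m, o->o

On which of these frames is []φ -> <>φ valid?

F2, F3

This is the axiom for seriality; its first-order frame correspondent is forall x exists y Rxy.
F1: fails — world o has no successor.
F2: ✓.
F3: ✓.
Valid on: F2, F3.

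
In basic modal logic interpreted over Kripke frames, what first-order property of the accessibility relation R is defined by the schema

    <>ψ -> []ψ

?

partial functionality

This schema is the CD axiom.
It corresponds to partial functionality: forall x forall y forall z (Rxy & Rxz -> y = z).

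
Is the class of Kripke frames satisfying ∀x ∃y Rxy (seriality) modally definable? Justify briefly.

Yes, by □p → ◇p

The condition is seriality. A defining modal formula is □p → ◇p.
Suppose □p→◇p is valid. At any x set V(p)=W. Then □p at x, so ◇p at x, so x has a successor.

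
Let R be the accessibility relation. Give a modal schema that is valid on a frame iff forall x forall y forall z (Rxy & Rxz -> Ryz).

◇q → □◇q

The condition is the Euclidean property. The 5 schema ◇q → □◇q defines it.
Suppose ◇q→□◇q is valid. Take Rxy, Rxz and set V(q)={y}. Then ◇q at x, so □◇q at x, so ◇q at z, so some w with Rzw has q; w=y, i.e. Rzy. By symmetry of the argument, Ryz.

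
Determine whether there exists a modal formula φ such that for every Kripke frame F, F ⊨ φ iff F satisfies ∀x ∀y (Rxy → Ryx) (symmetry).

Yes — defined by r → □◇r

The condition is symmetry. A defining modal formula is r → □◇r.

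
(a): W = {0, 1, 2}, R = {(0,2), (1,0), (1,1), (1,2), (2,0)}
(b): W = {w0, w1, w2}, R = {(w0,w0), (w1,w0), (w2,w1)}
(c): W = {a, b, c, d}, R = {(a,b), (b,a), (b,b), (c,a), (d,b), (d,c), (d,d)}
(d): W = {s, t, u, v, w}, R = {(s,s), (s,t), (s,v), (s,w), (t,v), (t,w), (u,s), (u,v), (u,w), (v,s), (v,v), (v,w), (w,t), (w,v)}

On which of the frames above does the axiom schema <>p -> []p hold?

Frame correspondent (Sahlqvist): forall x forall y forall z (Rxy & Rxz -> y = z) — i.e. partial functionality.
(a): fails — 1 sees both 0 and 1.
(b): holds.
(c): fails — b sees both a and b.
(d): fails — s sees both s and t.
Valid on: (b).

(b)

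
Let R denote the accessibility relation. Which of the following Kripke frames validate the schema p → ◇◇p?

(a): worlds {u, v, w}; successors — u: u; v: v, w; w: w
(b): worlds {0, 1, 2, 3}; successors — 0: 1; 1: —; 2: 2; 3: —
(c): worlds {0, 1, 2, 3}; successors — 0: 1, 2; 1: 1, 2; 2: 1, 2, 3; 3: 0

Frame correspondent (Sahlqvist): ∀x ∃w (x = w ∧ xR²w) — i.e. a generalized confluence (Geach) condition.
(a): condition met.
(b): fails — at 0 but no w with 0=w and 0R²w.
(c): fails — at 0 but no w with 0=w and 0R²w.

(a)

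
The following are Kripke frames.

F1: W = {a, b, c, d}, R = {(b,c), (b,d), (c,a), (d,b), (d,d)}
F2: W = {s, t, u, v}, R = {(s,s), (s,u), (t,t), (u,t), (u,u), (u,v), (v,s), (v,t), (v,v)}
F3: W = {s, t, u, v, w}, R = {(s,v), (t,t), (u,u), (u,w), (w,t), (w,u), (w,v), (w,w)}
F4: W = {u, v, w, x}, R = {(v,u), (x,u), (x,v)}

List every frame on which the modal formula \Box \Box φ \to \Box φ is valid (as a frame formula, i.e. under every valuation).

F2

This is the axiom for density; its first-order frame correspondent is \forall x \forall y (Rxy \to \exists z (Rxz \wedge Rzy)).
F1: fails — Rbc but no z with Rbz and Rzc.
F2: ✓.
F3: fails — Rsv but no z with Rsz and Rzv.
F4: fails — Rvu but no z with Rvz and Rzu.
Valid on: F2.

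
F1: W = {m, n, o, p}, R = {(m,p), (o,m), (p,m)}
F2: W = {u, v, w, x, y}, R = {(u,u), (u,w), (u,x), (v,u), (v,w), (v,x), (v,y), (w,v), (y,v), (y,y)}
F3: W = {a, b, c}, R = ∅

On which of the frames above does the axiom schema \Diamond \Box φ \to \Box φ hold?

F3

This is the axiom for the Euclidean property; its first-order frame correspondent is \forall x \forall y \forall z (Rxy \wedge Rxz \to Ryz).
F1: fails — Rmp and Rmp but not Rpp.
F2: fails — Ruw and Ruw but not Rww.
F3: holds.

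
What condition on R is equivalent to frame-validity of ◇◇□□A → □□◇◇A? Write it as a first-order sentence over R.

∀x ∀y ∀z ((xR²y ∧ xR²z) → ∃w (yR²w ∧ zR²w))

This is a Sahlqvist (Geach-type) schema ◇^2□^2A → □^2◇^2A.
First-order correspondent: ∀x ∀y ∀z ((xR²y ∧ xR²z) → ∃w (yR²w ∧ zR²w)).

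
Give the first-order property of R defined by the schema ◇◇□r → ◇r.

∀x ∀y (xR²y → ∃w (yRw ∧ xRw))

This is a Sahlqvist (Geach-type) schema ◇^2□^1r → □^0◇^1r.
Minimal-valuation argument: fix x; take any y with xR^2y and any z with xR^0z. Set V(r) to the set of worlds R-reachable from y in exactly 1 step. Then □^1r holds at y, so the antecedent holds at x; validity forces ◇^1r at z, giving a w with zR^1w and yR^1w.
First-order correspondent: ∀x ∀y (xR²y → ∃w (yRw ∧ xRw)).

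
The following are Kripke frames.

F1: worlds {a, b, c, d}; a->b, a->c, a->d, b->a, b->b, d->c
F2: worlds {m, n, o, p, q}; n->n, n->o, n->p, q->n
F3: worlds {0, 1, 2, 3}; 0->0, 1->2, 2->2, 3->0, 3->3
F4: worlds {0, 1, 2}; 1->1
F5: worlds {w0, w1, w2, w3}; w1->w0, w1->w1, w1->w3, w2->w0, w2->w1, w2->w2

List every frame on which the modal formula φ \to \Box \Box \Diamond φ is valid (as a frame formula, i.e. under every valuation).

Frame correspondent (Sahlqvist): \forall x \forall z (x R^2 z \to \exists w (x = w \wedge zRw)) — i.e. a generalized confluence (Geach) condition.
F1: fails — aR²a but no w with a=w and aRw.
F2: fails — nR²o but no w with n=w and oRw.
F3: fails — 1R²2 but no w with 1=w and 2Rw.
F4: ✓.
F5: fails — w1R²w0 but no w with w1=w and w0Rw.
Valid on: F4.

F4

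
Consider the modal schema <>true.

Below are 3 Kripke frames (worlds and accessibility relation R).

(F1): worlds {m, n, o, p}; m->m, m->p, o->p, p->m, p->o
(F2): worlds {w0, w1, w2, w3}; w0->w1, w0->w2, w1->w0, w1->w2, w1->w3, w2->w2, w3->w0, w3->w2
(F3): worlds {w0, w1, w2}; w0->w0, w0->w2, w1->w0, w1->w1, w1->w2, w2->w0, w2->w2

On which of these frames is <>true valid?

This is the axiom for seriality; its first-order frame correspondent is forall x exists y Rxy.
(F1): fails — world n has no successor.
(F2): ✓.
(F3): ✓.

(F2), (F3)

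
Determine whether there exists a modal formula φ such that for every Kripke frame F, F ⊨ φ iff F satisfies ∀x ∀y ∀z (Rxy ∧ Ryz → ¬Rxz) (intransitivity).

Any modally definable frame class is closed under surjective bounded morphisms.
The 3-cycle (worlds w0,w1,w2 with w0→w1→w2→w0) is intransitive. Mapping every world to a single reflexive point • is a surjective bounded morphism; the reflexive point is not intransitive (R••∧R•• but R••).
So no modal formula (or set of formulas) defines exactly the intransitive frames.

No — not modally definable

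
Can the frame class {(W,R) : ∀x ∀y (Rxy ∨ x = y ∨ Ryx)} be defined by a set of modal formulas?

If a class were modally definable it would be closed under disjoint unions (Goldblatt–Thomason).
Take 2 disjoint single-world reflexive frames: each is trivially connected, but their disjoint union has 2 worlds with no edge between distinct components, so it is not connected.
Hence connectedness of R is not modally definable.

No — not modally definable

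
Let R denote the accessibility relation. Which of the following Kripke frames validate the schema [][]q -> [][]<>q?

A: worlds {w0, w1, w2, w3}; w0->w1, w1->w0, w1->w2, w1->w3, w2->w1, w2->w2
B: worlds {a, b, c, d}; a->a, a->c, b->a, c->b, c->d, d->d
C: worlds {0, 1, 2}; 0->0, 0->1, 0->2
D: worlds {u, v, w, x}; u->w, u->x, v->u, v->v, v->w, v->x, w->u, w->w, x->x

Frame correspondent (Sahlqvist): forall x forall z (x R^2 z -> exists w (x R^2 w & zRw)) — i.e. a generalized confluence (Geach) condition.
A: fails — w0R²w0 but no w with w0R²w and w0Rw.
B: fails — bR²c but no w with bR²w and cRw.
C: fails — 0R²1 but no w with 0R²w and 1Rw.
D: ✓.
Valid on: D.

D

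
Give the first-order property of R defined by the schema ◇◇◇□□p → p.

This is a Sahlqvist (Geach-type) schema ◇^3□^2p → □^0◇^0p.
Minimal-valuation argument: fix x; take any y with xR^3y and any z with xR^0z. Set V(p) to the set of worlds R-reachable from y in exactly 2 steps. Then □^2p holds at y, so the antecedent holds at x; validity forces ◇^0p at z, giving a w with zR^0w and yR^2w.
First-order correspondent: ∀x ∀y (xR³y → ∃w (yR²w ∧ x = w)).

∀x ∀y (xR³y → ∃w (yR²w ∧ x = w))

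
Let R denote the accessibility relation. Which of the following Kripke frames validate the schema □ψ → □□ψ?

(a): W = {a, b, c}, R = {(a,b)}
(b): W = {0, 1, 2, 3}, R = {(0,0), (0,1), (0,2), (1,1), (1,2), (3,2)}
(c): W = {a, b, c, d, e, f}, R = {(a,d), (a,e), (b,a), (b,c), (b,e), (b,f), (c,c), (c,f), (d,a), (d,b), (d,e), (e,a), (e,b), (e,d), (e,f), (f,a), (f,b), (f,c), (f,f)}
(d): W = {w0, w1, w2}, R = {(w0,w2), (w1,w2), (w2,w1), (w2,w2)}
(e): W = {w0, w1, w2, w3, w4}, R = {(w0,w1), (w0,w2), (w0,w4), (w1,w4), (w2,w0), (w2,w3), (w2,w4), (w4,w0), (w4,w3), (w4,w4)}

(a), (b)

The schema corresponds to transitivity: ∀x ∀y ∀z (Rxy ∧ Ryz → Rxz).
(a): satisfies the condition.
(b): satisfies the condition.
(c): fails — Rae and Reb but not Rab.
(d): fails — Rw1w2 and Rw2w1 but not Rw1w1.
(e): fails — Rw0w4 and Rw4w0 but not Rw0w0.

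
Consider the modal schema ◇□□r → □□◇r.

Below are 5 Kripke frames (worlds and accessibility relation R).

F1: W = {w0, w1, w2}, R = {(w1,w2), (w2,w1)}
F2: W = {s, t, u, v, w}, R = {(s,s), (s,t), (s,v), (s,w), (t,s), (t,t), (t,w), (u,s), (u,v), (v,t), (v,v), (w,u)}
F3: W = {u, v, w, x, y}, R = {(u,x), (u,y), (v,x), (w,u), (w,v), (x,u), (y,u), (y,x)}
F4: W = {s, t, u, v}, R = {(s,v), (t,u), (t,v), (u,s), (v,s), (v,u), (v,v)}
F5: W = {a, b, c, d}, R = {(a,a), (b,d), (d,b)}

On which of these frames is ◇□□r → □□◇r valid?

F1, F5

The schema corresponds to a generalized confluence (Geach) condition: ∀x ∀y ∀z ((xRy ∧ xR²z) → ∃w (yR²w ∧ zRw)).
F1: holds.
F2: fails — sRv, sR²w but no w* with vR²w* and wRw*.
F3: fails — uRx, uR²x but no t with xR²t and xRt.
F4: fails — tRu, tR²u but no w with uR²w and uRw.
F5: holds.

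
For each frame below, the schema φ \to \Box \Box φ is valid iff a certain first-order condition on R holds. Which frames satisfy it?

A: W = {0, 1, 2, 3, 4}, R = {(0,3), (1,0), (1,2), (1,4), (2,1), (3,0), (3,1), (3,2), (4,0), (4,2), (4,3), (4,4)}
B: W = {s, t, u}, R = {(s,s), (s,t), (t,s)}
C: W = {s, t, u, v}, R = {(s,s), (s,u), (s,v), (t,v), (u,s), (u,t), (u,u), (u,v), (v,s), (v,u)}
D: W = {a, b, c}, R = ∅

Frame correspondent (Sahlqvist): \forall x \forall z (x R^2 z \to \exists w (x = w \wedge z = w)) — i.e. a generalized confluence (Geach) condition.
A: fails — 0R²1 but 0 ≠ 1.
B: fails — sR²t but s ≠ t.
C: fails — sR²t but s ≠ t.
D: ✓.

D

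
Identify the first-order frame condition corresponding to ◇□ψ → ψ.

Equivalently (dual form): ψ → □◇ψ.
Suppose ψ→□◇ψ is valid. Take Rxy and set V(ψ)={x}. Then ψ at x, so □◇ψ at x, so ◇ψ at y, so some z with Ryz has ψ; z=x, i.e. Ryx.

symmetry: ∀x ∀y (Rxy → Ryx)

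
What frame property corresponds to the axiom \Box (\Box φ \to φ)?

Suppose □(□φ→φ) is valid. Take Rxy and set V(φ)={w : Ryw}. Then at y, □φ holds; since □(□φ→φ) at x, □φ→φ at y, so φ at y, i.e. Ryy.

shift-reflexivity: \forall x \forall y (Rxy \to Ryy)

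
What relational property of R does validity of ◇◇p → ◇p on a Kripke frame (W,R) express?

Replacing p by ¬p and contraposing gives the equivalent schema □p → □□p.
Suppose □p→□□p is valid. Take Rxy, Ryz and set V(p)={w : Rxw}. Then □p at x, so □□p at x, so □p at y, so p at z, i.e. Rxz.

transitivity: ∀x ∀y ∀z (Rxy ∧ Ryz → Rxz)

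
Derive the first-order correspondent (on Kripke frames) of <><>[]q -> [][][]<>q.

forall x forall y forall z ((x R^2 y & x R^3 z) -> exists w (yRw & zRw))

This is a Sahlqvist (Geach-type) schema ◇^2□^1q → □^3◇^1q.
Minimal-valuation argument: fix x; take any y with xR^2y and any z with xR^3z. Set V(q) to the set of worlds R-reachable from y in exactly 1 step. Then □^1q holds at y, so the antecedent holds at x; validity forces ◇^1q at z, giving a w with zR^1w and yR^1w.
First-order correspondent: forall x forall y forall z ((x R^2 y & x R^3 z) -> exists w (yRw & zRw)).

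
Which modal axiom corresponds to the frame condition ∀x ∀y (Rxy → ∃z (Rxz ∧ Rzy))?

□□ψ → □ψ

A defining formula is □□ψ → □ψ (the C4 axiom).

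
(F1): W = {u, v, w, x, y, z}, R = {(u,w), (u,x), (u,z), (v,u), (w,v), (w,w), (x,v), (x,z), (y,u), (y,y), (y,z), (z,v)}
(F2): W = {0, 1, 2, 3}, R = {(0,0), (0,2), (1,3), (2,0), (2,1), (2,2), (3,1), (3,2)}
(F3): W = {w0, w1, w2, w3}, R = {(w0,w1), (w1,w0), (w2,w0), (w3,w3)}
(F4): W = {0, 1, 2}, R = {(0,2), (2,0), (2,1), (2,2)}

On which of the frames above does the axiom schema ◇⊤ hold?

(F1), (F2), (F3)

This is the axiom for seriality; its first-order frame correspondent is ∀x ∃y Rxy.
(F1): ✓.
(F2): ✓.
(F3): ✓.
(F4): fails — world 1 has no successor.
Valid on: (F1), (F2), (F3).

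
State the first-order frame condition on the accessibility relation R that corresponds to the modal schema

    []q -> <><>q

forall x exists w (xRw & x R^2 w)

This is a Sahlqvist (Geach-type) schema ◇^0□^1q → □^0◇^2q.
First-order correspondent: forall x exists w (xRw & x R^2 w).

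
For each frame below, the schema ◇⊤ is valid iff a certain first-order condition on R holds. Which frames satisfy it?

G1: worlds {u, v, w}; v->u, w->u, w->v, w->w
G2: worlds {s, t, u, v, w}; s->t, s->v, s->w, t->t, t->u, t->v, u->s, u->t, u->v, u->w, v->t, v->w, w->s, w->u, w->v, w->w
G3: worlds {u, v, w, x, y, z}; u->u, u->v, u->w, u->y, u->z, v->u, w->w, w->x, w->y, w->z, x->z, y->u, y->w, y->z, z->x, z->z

The schema corresponds to seriality: ∀x ∃y Rxy.
G1: fails — world u has no successor.
G2: satisfies the condition.
G3: satisfies the condition.
Valid on: G2, G3.

G2, G3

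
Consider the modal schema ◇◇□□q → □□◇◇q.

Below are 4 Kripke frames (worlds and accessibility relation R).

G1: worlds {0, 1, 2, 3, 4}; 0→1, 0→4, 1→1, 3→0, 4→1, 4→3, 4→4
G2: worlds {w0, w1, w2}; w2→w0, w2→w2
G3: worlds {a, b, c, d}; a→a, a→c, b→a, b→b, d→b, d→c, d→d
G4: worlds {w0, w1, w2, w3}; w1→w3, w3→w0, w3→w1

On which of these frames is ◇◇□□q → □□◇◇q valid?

G1

This is the axiom for a generalized confluence (Geach) condition; its first-order frame correspondent is ∀x ∀y ∀z ((xR²y ∧ xR²z) → ∃w (yR²w ∧ zR²w)).
G1: ✓.
G2: fails — w2R²w0, w2R²w0 but no w with w0R²w and w0R²w.
G3: fails — aR²a, aR²c but no w with aR²w and cR²w.
G4: fails — w1R²w0, w1R²w0 but no w with w0R²w and w0R²w.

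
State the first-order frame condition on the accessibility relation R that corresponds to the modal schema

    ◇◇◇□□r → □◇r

∀x ∀y ∀z ((xR³y ∧ xRz) → ∃w (yR²w ∧ zRw))

This is a Sahlqvist (Geach-type) schema ◇^3□^2r → □^1◇^1r.
Minimal-valuation argument: fix x; take any y with xR^3y and any z with xR^1z. Set V(r) to the set of worlds R-reachable from y in exactly 2 steps. Then □^2r holds at y, so the antecedent holds at x; validity forces ◇^1r at z, giving a w with zR^1w and yR^2w.
First-order correspondent: ∀x ∀y ∀z ((xR³y ∧ xRz) → ∃w (yR²w ∧ zRw)).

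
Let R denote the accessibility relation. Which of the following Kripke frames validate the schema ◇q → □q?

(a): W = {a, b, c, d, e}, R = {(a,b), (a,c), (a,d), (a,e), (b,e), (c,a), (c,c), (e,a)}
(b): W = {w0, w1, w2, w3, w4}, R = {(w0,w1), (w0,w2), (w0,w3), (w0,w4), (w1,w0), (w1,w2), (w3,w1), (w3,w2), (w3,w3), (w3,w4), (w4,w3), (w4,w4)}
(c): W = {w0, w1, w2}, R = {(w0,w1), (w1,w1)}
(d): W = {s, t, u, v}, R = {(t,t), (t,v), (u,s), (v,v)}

(c)

Frame correspondent (Sahlqvist): ∀x ∀y ∀z (Rxy ∧ Rxz → y = z) — i.e. partial functionality.
(a): fails — a sees both b and c.
(b): fails — w0 sees both w1 and w2.
(c): holds.
(d): fails — t sees both t and v.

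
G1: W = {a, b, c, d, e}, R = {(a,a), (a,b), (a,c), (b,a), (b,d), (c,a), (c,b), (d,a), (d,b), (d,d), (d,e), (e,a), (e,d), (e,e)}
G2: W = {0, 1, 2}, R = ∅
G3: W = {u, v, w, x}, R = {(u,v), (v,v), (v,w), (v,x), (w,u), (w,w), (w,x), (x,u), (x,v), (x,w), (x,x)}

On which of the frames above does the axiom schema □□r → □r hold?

The schema corresponds to density: ∀x ∀y (Rxy → ∃z (Rxz ∧ Rzy)).
G1: condition met.
G2: condition met.
G3: condition met.

G1, G2, G3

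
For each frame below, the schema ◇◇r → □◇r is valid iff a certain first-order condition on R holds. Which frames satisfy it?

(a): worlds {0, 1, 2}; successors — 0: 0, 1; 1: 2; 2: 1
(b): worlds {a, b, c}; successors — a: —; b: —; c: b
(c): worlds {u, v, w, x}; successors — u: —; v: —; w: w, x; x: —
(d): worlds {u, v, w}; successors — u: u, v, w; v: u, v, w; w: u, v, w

(b), (d)

Frame correspondent (Sahlqvist): ∀x ∀y ∀z ((xR²y ∧ xRz) → ∃w (y = w ∧ zRw)) — i.e. a generalized confluence (Geach) condition.
(a): fails — 0R²0, 0R1 but no w with 0=w and 1Rw.
(b): satisfies the condition.
(c): fails — wR²w, wRx but no t with w=t and xRt.
(d): satisfies the condition.
Valid on: (b), (d).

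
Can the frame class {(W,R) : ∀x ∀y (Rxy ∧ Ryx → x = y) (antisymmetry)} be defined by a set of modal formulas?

Any modally definable frame class is closed under surjective bounded morphisms.
The 4-cycle (worlds w0,w1,w2,w3 with w0→w1→w2→w3→w0) is antisymmetric. Sending even-indexed worlds to • and odd-indexed worlds to ∘ is a surjective bounded morphism onto the two-world frame with •↔∘, which is not antisymmetric.
So the class is not modally definable.

Not definable by any modal formula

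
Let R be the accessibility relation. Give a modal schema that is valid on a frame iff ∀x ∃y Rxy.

□ψ → ◇ψ

The condition is seriality. The D schema □ψ → ◇ψ defines it.
Suppose □ψ→◇ψ is valid. At any x set V(ψ)=W. Then □ψ at x, so ◇ψ at x, so x has a successor.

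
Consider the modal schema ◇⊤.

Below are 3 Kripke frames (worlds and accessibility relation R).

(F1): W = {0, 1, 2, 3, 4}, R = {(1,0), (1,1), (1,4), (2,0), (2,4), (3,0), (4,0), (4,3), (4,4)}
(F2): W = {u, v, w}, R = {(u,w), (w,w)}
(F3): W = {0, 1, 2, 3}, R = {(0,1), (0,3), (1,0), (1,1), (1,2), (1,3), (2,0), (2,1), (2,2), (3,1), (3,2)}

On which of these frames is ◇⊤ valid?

This is the axiom for seriality; its first-order frame correspondent is ∀x ∃y Rxy.
(F1): fails — world 0 has no successor.
(F2): fails — world v has no successor.
(F3): satisfies the condition.

(F3)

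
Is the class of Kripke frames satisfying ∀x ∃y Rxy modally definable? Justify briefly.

This is a Sahlqvist condition; the D axiom □p → ◇p defines it.
Suppose □p→◇p is valid. At any x set V(p)=W. Then □p at x, so ◇p at x, so x has a successor.

Definable; □p → ◇p defines it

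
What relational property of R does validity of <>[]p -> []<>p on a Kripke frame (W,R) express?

Suppose ◇□p→□◇p is valid. Take Rxy, Rxz and set V(p)={w : Ryw}. Then □p at y so ◇□p at x, so □◇p at x, so ◇p at z, giving w with Rzw and Ryw.

convergence: forall x forall y forall z (Rxy & Rxz -> exists w (Ryw & Rzw))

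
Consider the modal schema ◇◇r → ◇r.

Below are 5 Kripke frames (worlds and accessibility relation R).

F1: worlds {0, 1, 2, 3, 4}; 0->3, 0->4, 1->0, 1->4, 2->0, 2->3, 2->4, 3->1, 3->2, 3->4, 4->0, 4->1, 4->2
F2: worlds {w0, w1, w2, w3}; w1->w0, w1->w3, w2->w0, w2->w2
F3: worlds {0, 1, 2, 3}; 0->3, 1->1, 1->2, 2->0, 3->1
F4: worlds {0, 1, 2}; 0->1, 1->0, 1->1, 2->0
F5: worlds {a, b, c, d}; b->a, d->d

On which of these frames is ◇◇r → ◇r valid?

F2, F5

This is the axiom for a generalized confluence (Geach) condition; its first-order frame correspondent is ∀x ∀y (xR²y → ∃w (y = w ∧ xRw)).
F1: fails — 0R²0 but no w with 0=w and 0Rw.
F2: ✓.
F3: fails — 0R²1 but no w with 1=w and 0Rw.
F4: fails — 0R²0 but no w with 0=w and 0Rw.
F5: ✓.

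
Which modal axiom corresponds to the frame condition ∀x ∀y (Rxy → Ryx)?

q → □◇q

A defining formula is q → □◇q (the B axiom).
Suppose q→□◇q is valid. Take Rxy and set V(q)={x}. Then q at x, so □◇q at x, so ◇q at y, so some z with Ryz has q; z=x, i.e. Ryx.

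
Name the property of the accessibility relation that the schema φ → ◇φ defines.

Equivalently (dual form): □φ → φ.
Suppose □φ→φ is valid. At any x set V(φ)={w : Rxw}. Then □φ holds at x, so φ holds at x, i.e. Rxx.

reflexivity: ∀x Rxx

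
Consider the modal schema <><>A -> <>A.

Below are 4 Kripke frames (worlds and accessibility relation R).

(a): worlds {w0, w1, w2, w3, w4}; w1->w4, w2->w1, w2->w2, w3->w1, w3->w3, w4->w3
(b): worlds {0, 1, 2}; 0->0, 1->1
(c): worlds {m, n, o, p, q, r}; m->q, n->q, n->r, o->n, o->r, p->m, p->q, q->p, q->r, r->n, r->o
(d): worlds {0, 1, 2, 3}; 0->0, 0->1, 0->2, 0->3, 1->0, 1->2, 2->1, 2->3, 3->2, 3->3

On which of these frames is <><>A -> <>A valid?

(b)

The schema corresponds to a generalized confluence (Geach) condition: forall x forall y (x R^2 y -> exists w (y = w & xRw)).
(a): fails — w1R²w3 but no w with w3=w and w1Rw.
(b): condition met.
(c): fails — mR²p but no w with p=w and mRw.
(d): fails — 1R²1 but no w with 1=w and 1Rw.
Valid on: (b).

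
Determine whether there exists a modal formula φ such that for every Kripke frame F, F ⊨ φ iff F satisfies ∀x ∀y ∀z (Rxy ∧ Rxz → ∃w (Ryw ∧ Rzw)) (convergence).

Yes — defined by ◇□q → □◇q

This is a Sahlqvist condition; the .2 axiom ◇□q → □◇q defines it.
Suppose ◇□q→□◇q is valid. Take Rxy, Rxz and set V(q)={w : Ryw}. Then □q at y so ◇□q at x, so □◇q at x, so ◇q at z, giving w with Rzw and Ryw.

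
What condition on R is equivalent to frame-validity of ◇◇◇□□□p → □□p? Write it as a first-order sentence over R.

This is a Sahlqvist (Geach-type) schema ◇^3□^3p → □^2◇^0p.
First-order correspondent: ∀x ∀y ∀z ((xR³y ∧ xR²z) → ∃w (yR³w ∧ z = w)).

∀x ∀y ∀z ((xR³y ∧ xR²z) → ∃w (yR³w ∧ z = w))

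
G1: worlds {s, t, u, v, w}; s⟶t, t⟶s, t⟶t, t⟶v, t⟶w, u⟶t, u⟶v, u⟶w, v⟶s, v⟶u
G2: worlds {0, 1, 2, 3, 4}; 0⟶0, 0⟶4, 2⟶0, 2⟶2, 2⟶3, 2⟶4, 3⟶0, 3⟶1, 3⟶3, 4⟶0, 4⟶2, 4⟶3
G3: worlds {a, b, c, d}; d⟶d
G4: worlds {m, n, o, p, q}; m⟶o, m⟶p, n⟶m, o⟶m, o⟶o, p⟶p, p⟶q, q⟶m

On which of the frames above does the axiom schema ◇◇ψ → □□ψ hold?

This is the axiom for a generalized confluence (Geach) condition; its first-order frame correspondent is ∀x ∀y ∀z ((xR²y ∧ xR²z) → ∃w (y = w ∧ z = w)).
G1: fails — sR²s, sR²t but s ≠ t.
G2: fails — 0R²0, 0R²2 but 0 ≠ 2.
G3: holds.
G4: fails — mR²m, mR²o but m ≠ o.
Valid on: G3.

G3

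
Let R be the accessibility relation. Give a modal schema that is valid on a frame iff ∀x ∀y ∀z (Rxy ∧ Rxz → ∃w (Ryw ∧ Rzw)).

The condition is convergence. The .2 schema ◇□s → □◇s defines it.
Suppose ◇□s→□◇s is valid. Take Rxy, Rxz and set V(s)={w : Ryw}. Then □s at y so ◇□s at x, so □◇s at x, so ◇s at z, giving w with Rzw and Ryw.

◇□s → □◇s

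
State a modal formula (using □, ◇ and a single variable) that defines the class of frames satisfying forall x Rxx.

The condition is reflexivity. The T schema □q → q defines it.
Suppose □q→q is valid. At any x set V(q)={w : Rxw}. Then □q holds at x, so q holds at x, i.e. Rxx.

□q → q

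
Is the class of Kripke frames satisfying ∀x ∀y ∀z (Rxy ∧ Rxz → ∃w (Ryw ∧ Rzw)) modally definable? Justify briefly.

Definable; ◇□r → □◇r defines it

Yes: it is convergence, defined by the .2 schema ◇□r → □◇r.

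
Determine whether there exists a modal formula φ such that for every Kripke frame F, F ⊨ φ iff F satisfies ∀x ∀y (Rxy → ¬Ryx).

If a class were modally definable it would be closed under surjective bounded morphisms (Goldblatt–Thomason).
The 5-cycle (worlds w0,w1,w2,w3,w4 with w0→w1→w2→w3→w4→w0) is asymmetric. Mapping every world to a single reflexive point • is a surjective bounded morphism, and the reflexive point is not asymmetric (R•• but asymmetry requires ¬R••).
Hence asymmetry is not modally definable.

Not modally definable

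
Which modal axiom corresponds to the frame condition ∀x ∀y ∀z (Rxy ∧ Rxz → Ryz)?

A defining formula is ◇ψ → □◇ψ (the 5 axiom).

◇ψ → □◇ψ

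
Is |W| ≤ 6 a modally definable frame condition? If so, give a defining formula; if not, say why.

If a class were modally definable it would be closed under disjoint unions (Goldblatt–Thomason).
Any modal formula valid on each of 7 disjoint one-world frames is valid on their disjoint union (validity is preserved under disjoint unions). Each one-world frame has |W|=1≤6, but the union has |W|=7.
So the class is not modally definable.

Not definable by any modal formula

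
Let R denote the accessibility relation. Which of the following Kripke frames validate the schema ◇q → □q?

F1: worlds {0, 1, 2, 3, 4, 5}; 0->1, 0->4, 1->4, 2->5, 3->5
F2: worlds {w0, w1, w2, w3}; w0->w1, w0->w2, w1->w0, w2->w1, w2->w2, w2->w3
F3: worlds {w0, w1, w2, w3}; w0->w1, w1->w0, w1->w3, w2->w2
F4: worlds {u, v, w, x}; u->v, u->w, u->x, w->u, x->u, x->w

none

Frame correspondent (Sahlqvist): ∀x ∀y ∀z (Rxy ∧ Rxz → y = z) — i.e. partial functionality.
F1: fails — 0 sees both 1 and 4.
F2: fails — w0 sees both w1 and w2.
F3: fails — w1 sees both w0 and w3.
F4: fails — u sees both v and w.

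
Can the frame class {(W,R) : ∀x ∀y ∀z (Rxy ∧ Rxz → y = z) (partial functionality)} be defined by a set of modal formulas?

Yes, by ◇q → □q

Yes: it is partial functionality, defined by the CD schema ◇q → □q.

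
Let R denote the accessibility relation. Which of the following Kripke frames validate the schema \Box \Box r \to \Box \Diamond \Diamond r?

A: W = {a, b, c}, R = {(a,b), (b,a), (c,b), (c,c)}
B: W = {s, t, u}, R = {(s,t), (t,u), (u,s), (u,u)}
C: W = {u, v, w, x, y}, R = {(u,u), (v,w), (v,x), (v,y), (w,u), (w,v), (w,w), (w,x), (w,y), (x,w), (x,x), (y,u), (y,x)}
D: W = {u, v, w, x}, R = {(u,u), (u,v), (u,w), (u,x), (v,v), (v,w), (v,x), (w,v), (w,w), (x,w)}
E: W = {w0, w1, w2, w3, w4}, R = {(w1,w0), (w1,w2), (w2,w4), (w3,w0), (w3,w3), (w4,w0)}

Frame correspondent (Sahlqvist): \forall x \forall z (xRz \to \exists w (x R^2 w \wedge z R^2 w)) — i.e. a generalized confluence (Geach) condition.
A: fails — aRb but no w with aR²w and bR²w.
B: satisfies the condition.
C: satisfies the condition.
D: satisfies the condition.
E: fails — w1Rw0 but no w with w1R²w and w0R²w.
Valid on: B, C, D.

B, C, D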